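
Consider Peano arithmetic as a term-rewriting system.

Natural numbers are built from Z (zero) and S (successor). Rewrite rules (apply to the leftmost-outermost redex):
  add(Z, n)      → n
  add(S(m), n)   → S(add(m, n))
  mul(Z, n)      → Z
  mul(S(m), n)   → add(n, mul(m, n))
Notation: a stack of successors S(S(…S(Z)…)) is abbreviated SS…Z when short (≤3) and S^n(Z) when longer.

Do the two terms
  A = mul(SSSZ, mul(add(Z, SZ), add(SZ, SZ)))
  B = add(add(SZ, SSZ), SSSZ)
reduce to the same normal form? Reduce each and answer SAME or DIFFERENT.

Term A:
  start: mul(SSSZ, mul(add(Z, SZ), add(SZ, SZ)))
  →1  add(mul(add(Z, SZ), add(SZ, SZ)), mul(SSZ, mul(add(Z, SZ), add(SZ, SZ))))
  →2  add(mul(SZ, add(SZ, SZ)), mul(SSZ, mul(add(Z, SZ), add(SZ, SZ))))
  →3  add(add(add(SZ, SZ), mul(Z, add(SZ, SZ))), mul(SSZ, mul(add(Z, SZ), add(SZ, SZ))))
  →4  add(add(S(add(Z, SZ)), mul(Z, add(SZ, SZ))), mul(SSZ, mul(add(Z, SZ), add(SZ, SZ))))
  →5  add(S(add(add(Z, SZ), mul(Z, add(SZ, SZ)))), mul(SSZ, mul(add(Z, SZ), add(SZ, SZ))))
  →6  S(add(add(add(Z, SZ), mul(Z, add(SZ, SZ))), mul(SSZ, mul(add(Z, SZ), add(SZ, SZ)))))
  →7  S(add(add(SZ, mul(Z, add(SZ, SZ))), mul(SSZ, mul(add(Z, SZ), add(SZ, SZ)))))
  →8  S(add(S(add(Z, mul(Z, add(SZ, SZ)))), mul(SSZ, mul(add(Z, SZ), add(SZ, SZ)))))
  →9  S(S(add(add(Z, mul(Z, add(SZ, SZ))), mul(SSZ, mul(add(Z, SZ), add(SZ, SZ))))))
  →10  S(S(add(mul(Z, add(SZ, SZ)), mul(SSZ, mul(add(Z, SZ), add(SZ, SZ))))))
  →11  S(S(add(Z, mul(SSZ, mul(add(Z, SZ), add(SZ, SZ))))))
  →12  S(S(mul(SSZ, mul(add(Z, SZ), add(SZ, SZ)))))
  →13  S(S(add(mul(add(Z, SZ), add(SZ, SZ)), mul(SZ, mul(add(Z, SZ), add(SZ, SZ))))))
  →14  S(S(add(mul(SZ, add(SZ, SZ)), mul(SZ, mul(add(Z, SZ), add(SZ, SZ))))))
  →15  S(S(add(add(add(SZ, SZ), mul(Z, add(SZ, SZ))), mul(SZ, mul(add(Z, SZ), add(SZ, SZ))))))
  →16  S(S(add(add(S(add(Z, SZ)), mul(Z, add(SZ, SZ))), mul(SZ, mul(add(Z, SZ), add(SZ, SZ))))))
  →17  S(S(add(S(add(add(Z, SZ), mul(Z, add(SZ, SZ)))), mul(SZ, mul(add(Z, SZ), add(SZ, SZ))))))
  →18  S(S(S(add(add(add(Z, SZ), mul(Z, add(SZ, SZ))), mul(SZ, mul(add(Z, SZ), add(SZ, SZ)))))))
  →19  S(S(S(add(add(SZ, mul(Z, add(SZ, SZ))), mul(SZ, mul(add(Z, SZ), add(SZ, SZ)))))))
  →20  S(S(S(add(S(add(Z, mul(Z, add(SZ, SZ)))), mul(SZ, mul(add(Z, SZ), add(SZ, SZ)))))))
  →21  S(S(S(S(add(add(Z, mul(Z, add(SZ, SZ))), mul(SZ, mul(add(Z, SZ), add(SZ, SZ))))))))
  →22  S(S(S(S(add(mul(Z, add(SZ, SZ)), mul(SZ, mul(add(Z, SZ), add(SZ, SZ))))))))
  →23  S(S(S(S(add(Z, mul(SZ, mul(add(Z, SZ), add(SZ, SZ))))))))
  →24  S(S(S(S(mul(SZ, mul(add(Z, SZ), add(SZ, SZ)))))))
  →25  S(S(S(S(add(mul(add(Z, SZ), add(SZ, SZ)), mul(Z, mul(add(Z, SZ), add(SZ, SZ))))))))
  →26  S(S(S(S(add(mul(SZ, add(SZ, SZ)), mul(Z, mul(add(Z, SZ), add(SZ, SZ))))))))
  →27  S(S(S(S(add(add(add(SZ, SZ), mul(Z, add(SZ, SZ))), mul(Z, mul(add(Z, SZ), add(SZ, SZ))))))))
  →28  S(S(S(S(add(add(S(add(Z, SZ)), mul(Z, add(SZ, SZ))), mul(Z, mul(add(Z, SZ), add(SZ, SZ))))))))
  →29  S(S(S(S(add(S(add(add(Z, SZ), mul(Z, add(SZ, SZ)))), mul(Z, mul(add(Z, SZ), add(SZ, SZ))))))))
  →30  S(S(S(S(S(add(add(add(Z, SZ), mul(Z, add(SZ, SZ))), mul(Z, mul(add(Z, SZ), add(SZ, SZ)))))))))
  →31  S(S(S(S(S(add(add(SZ, mul(Z, add(SZ, SZ))), mul(Z, mul(add(Z, SZ), add(SZ, SZ)))))))))
  →32  S(S(S(S(S(add(S(add(Z, mul(Z, add(SZ, SZ)))), mul(Z, mul(add(Z, SZ), add(SZ, SZ)))))))))
  →33  S(S(S(S(S(S(add(add(Z, mul(Z, add(SZ, SZ))), mul(Z, mul(add(Z, SZ), add(SZ, SZ))))))))))
  →34  S(S(S(S(S(S(add(mul(Z, add(SZ, SZ)), mul(Z, mul(add(Z, SZ), add(SZ, SZ))))))))))
  →35  S(S(S(S(S(S(add(Z, mul(Z, mul(add(Z, SZ), add(SZ, SZ))))))))))
  →36  S(S(S(S(S(S(mul(Z, mul(add(Z, SZ), add(SZ, SZ)))))))))
  →37  S^6(Z)

Term B:
  start: add(add(SZ, SSZ), SSSZ)
  →1  add(S(add(Z, SSZ)), SSSZ)
  →2  S(add(add(Z, SSZ), SSSZ))
  →3  S(add(SSZ, SSSZ))
  →4  S(S(add(SZ, SSSZ)))
  →5  S(S(S(add(Z, SSSZ))))
  →6  S^6(Z)

Answer: SAME — A ⇓ S^6(Z), B ⇓ S^6(Z)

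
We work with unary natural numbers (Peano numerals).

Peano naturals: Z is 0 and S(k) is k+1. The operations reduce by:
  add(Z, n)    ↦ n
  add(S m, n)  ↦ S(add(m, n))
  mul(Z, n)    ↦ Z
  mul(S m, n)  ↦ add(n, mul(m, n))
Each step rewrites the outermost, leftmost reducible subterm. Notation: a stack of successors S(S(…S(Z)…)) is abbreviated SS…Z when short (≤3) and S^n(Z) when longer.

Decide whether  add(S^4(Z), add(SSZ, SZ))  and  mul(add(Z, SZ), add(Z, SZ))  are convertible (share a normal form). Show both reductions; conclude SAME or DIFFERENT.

Answer: DIFFERENT — A ⇓ S^7(Z), B ⇓ SZ

Working:
Term A:
  start: add(S^4(Z), add(SSZ, SZ))
  step 1: S(add(SSSZ, add(SSZ, SZ)))
  step 2: S(S(add(SSZ, add(SSZ, SZ))))
  step 3: S(S(S(add(SZ, add(SSZ, SZ)))))
  step 4: S(S(S(S(add(Z, add(SSZ, SZ))))))
  step 5: S(S(S(S(add(SSZ, SZ)))))
  step 6: S(S(S(S(S(add(SZ, SZ))))))
  step 7: S(S(S(S(S(S(add(Z, SZ)))))))
  step 8: S^7(Z)

Term B:
  start: mul(add(Z, SZ), add(Z, SZ))
  step 1: mul(SZ, add(Z, SZ))
  step 2: add(add(Z, SZ), mul(Z, add(Z, SZ)))
  step 3: add(SZ, mul(Z, add(Z, SZ)))
  step 4: S(add(Z, mul(Z, add(Z, SZ))))
  step 5: S(mul(Z, add(Z, SZ)))
  step 6: SZ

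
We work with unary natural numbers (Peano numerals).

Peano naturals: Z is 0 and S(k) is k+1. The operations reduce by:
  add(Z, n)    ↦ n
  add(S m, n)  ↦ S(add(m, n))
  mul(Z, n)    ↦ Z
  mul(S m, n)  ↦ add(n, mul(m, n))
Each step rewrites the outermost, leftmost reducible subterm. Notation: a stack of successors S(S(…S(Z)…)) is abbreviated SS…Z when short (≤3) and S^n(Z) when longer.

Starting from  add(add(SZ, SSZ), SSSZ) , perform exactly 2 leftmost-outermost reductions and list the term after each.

Answer: after 2 steps: S(add(add(Z, SSZ), SSSZ))

Working:
  start: add(add(SZ, SSZ), SSSZ)
  step 1: add(S(add(Z, SSZ)), SSSZ)
  step 2: S(add(add(Z, SSZ), SSSZ))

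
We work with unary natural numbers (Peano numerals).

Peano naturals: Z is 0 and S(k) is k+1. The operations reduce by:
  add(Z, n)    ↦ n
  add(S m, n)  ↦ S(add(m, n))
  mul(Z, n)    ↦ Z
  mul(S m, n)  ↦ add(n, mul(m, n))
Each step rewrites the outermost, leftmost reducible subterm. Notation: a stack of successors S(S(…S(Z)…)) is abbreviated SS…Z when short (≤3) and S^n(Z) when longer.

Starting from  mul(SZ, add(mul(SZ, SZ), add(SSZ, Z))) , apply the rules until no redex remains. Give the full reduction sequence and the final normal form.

  start: mul(SZ, add(mul(SZ, SZ), add(SSZ, Z)))
  →1  add(add(mul(SZ, SZ), add(SSZ, Z)), mul(Z, add(mul(SZ, SZ), add(SSZ, Z))))
  →2  add(add(add(SZ, mul(Z, SZ)), add(SSZ, Z)), mul(Z, add(mul(SZ, SZ), add(SSZ, Z))))
  →3  add(add(S(add(Z, mul(Z, SZ))), add(SSZ, Z)), mul(Z, add(mul(SZ, SZ), add(SSZ, Z))))
  →4  add(S(add(add(Z, mul(Z, SZ)), add(SSZ, Z))), mul(Z, add(mul(SZ, SZ), add(SSZ, Z))))
  →5  S(add(add(add(Z, mul(Z, SZ)), add(SSZ, Z)), mul(Z, add(mul(SZ, SZ), add(SSZ, Z)))))
  →6  S(add(add(mul(Z, SZ), add(SSZ, Z)), mul(Z, add(mul(SZ, SZ), add(SSZ, Z)))))
  →7  S(add(add(Z, add(SSZ, Z)), mul(Z, add(mul(SZ, SZ), add(SSZ, Z)))))
  →8  S(add(add(SSZ, Z), mul(Z, add(mul(SZ, SZ), add(SSZ, Z)))))
  →9  S(add(S(add(SZ, Z)), mul(Z, add(mul(SZ, SZ), add(SSZ, Z)))))
  →10  S(S(add(add(SZ, Z), mul(Z, add(mul(SZ, SZ), add(SSZ, Z))))))
  →11  S(S(add(S(add(Z, Z)), mul(Z, add(mul(SZ, SZ), add(SSZ, Z))))))
  →12  S(S(S(add(add(Z, Z), mul(Z, add(mul(SZ, SZ), add(SSZ, Z)))))))
  →13  S(S(S(add(Z, mul(Z, add(mul(SZ, SZ), add(SSZ, Z)))))))
  →14  S(S(S(mul(Z, add(mul(SZ, SZ), add(SSZ, Z))))))
  →15  SSSZ

Answer: normal form = SSSZ  (in 15 steps)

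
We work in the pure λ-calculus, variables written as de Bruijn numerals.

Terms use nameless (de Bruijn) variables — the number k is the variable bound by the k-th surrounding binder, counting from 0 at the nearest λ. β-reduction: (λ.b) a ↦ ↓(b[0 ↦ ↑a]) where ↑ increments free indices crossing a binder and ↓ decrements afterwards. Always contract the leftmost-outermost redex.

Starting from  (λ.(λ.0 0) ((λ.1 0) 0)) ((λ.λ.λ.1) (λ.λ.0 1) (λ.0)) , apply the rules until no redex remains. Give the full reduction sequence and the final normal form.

  start: (λ.(λ.0 0) ((λ.1 0) 0)) ((λ.λ.λ.1) (λ.λ.0 1) (λ.0))
  [1] (λ.0 0) ((λ.(λ.λ.λ.1) (λ.λ.0 1) (λ.0) 0) ((λ.λ.λ.1) (λ.λ.0 1) (λ.0)))
  [2] (λ.(λ.λ.λ.1) (λ.λ.0 1) (λ.0) 0) ((λ.λ.λ.1) (λ.λ.0 1) (λ.0)) ((λ.(λ.λ.λ.1) (λ.λ.0 1) (λ.0) 0) ((λ.λ.λ.1) (λ.λ.0 1) (λ.0)))
  [3] (λ.λ.λ.1) (λ.λ.0 1) (λ.0) ((λ.λ.λ.1) (λ.λ.0 1) (λ.0)) ((λ.(λ.λ.λ.1) (λ.λ.0 1) (λ.0) 0) ((λ.λ.λ.1) (λ.λ.0 1) (λ.0)))
  [4] (λ.λ.1) (λ.0) ((λ.λ.λ.1) (λ.λ.0 1) (λ.0)) ((λ.(λ.λ.λ.1) (λ.λ.0 1) (λ.0) 0) ((λ.λ.λ.1) (λ.λ.0 1) (λ.0)))
  [5] (λ.λ.0) ((λ.λ.λ.1) (λ.λ.0 1) (λ.0)) ((λ.(λ.λ.λ.1) (λ.λ.0 1) (λ.0) 0) ((λ.λ.λ.1) (λ.λ.0 1) (λ.0)))
  [6] (λ.0) ((λ.(λ.λ.λ.1) (λ.λ.0 1) (λ.0) 0) ((λ.λ.λ.1) (λ.λ.0 1) (λ.0)))
  [7] (λ.(λ.λ.λ.1) (λ.λ.0 1) (λ.0) 0) ((λ.λ.λ.1) (λ.λ.0 1) (λ.0))
  [8] (λ.λ.λ.1) (λ.λ.0 1) (λ.0) ((λ.λ.λ.1) (λ.λ.0 1) (λ.0))
  [9] (λ.λ.1) (λ.0) ((λ.λ.λ.1) (λ.λ.0 1) (λ.0))
  [10] (λ.λ.0) ((λ.λ.λ.1) (λ.λ.0 1) (λ.0))
  [11] λ.0

Answer: normal form = λ.0  (in 11 steps)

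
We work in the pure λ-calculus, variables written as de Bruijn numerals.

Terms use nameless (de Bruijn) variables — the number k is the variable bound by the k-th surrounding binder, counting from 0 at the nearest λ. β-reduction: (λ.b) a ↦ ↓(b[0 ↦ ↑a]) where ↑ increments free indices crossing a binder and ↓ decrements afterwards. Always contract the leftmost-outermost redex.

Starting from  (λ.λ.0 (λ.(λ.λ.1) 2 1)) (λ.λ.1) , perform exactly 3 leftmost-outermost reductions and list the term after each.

  start: (λ.λ.0 (λ.(λ.λ.1) 2 1)) (λ.λ.1)
  →1  λ.0 (λ.(λ.λ.1) (λ.λ.1) 1)
  →2  λ.0 (λ.(λ.λ.λ.1) 1)
  →3  λ.0 (λ.λ.λ.1)

Answer: after 3 steps: λ.0 (λ.λ.λ.1)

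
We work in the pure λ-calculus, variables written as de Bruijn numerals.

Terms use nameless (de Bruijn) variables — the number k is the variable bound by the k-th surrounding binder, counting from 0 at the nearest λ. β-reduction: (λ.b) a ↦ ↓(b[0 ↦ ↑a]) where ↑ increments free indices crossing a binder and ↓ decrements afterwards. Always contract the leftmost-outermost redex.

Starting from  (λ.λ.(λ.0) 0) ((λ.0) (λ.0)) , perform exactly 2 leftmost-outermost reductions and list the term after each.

Answer: after 2 steps: λ.0

Reduction:
  start: (λ.λ.(λ.0) 0) ((λ.0) (λ.0))
  →1  λ.(λ.0) 0
  →2  λ.0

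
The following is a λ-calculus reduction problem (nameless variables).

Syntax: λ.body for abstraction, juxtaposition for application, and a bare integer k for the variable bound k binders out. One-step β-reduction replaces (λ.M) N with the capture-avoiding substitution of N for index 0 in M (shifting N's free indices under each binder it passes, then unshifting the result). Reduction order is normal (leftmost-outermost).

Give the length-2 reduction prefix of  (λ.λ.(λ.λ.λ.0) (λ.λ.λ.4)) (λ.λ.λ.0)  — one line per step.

  start: (λ.λ.(λ.λ.λ.0) (λ.λ.λ.4)) (λ.λ.λ.0)
  [1] λ.(λ.λ.λ.0) (λ.λ.λ.λ.λ.λ.0)
  [2] λ.λ.λ.0

Answer: after 2 steps: λ.λ.λ.0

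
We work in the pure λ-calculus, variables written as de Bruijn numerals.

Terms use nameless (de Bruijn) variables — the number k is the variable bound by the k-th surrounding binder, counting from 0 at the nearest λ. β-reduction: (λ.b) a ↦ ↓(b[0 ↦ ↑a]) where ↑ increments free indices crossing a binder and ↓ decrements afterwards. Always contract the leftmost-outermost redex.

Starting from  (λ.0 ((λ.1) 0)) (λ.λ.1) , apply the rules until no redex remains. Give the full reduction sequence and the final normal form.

Answer: normal form = λ.λ.λ.1  (in 3 steps)

Reduction:
  start: (λ.0 ((λ.1) 0)) (λ.λ.1)
  step 1: (λ.λ.1) ((λ.λ.λ.1) (λ.λ.1))
  step 2: λ.(λ.λ.λ.1) (λ.λ.1)
  step 3: λ.λ.λ.1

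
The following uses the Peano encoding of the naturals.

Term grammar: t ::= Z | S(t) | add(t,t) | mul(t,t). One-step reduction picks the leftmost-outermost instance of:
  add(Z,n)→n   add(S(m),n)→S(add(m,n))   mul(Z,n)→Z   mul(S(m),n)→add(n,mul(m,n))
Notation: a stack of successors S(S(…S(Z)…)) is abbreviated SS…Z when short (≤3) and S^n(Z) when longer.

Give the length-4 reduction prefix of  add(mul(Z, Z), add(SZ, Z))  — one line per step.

  start: add(mul(Z, Z), add(SZ, Z))
  step 1: add(Z, add(SZ, Z))
  step 2: add(SZ, Z)
  step 3: S(add(Z, Z))
  step 4: SZ

Answer: after 4 steps: SZ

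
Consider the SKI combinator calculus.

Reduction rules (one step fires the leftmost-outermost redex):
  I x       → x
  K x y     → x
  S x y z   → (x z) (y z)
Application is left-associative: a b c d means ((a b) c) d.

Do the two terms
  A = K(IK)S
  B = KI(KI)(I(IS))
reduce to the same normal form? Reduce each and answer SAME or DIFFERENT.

Answer: DIFFERENT — A ⇓ K, B ⇓ S

Reduction:
Term A:
  start: K(IK)S
  [1] IK
  [2] K

Term B:
  start: KI(KI)(I(IS))
  [1] I(I(IS))
  [2] I(IS)
  [3] IS
  [4] S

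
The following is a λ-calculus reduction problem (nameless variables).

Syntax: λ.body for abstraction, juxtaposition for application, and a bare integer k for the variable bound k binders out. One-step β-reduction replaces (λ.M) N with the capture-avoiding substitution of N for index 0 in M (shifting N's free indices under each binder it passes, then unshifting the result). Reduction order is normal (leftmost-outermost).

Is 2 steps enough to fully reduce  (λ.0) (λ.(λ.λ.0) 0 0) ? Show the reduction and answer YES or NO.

  start: (λ.0) (λ.(λ.λ.0) 0 0)
  [1] λ.(λ.λ.0) 0 0
  [2] λ.(λ.0) 0

Answer: NO — after 2 steps the term is λ.(λ.0) 0, not yet normal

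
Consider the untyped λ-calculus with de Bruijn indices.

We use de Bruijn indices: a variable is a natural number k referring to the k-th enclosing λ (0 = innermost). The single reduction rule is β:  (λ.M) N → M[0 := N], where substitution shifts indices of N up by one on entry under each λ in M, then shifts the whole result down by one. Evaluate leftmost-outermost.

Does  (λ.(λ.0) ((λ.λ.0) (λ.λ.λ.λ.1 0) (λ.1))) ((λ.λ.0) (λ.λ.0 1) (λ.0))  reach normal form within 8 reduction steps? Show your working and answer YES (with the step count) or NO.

  start: (λ.(λ.0) ((λ.λ.0) (λ.λ.λ.λ.1 0) (λ.1))) ((λ.λ.0) (λ.λ.0 1) (λ.0))
  [1] (λ.0) ((λ.λ.0) (λ.λ.λ.λ.1 0) (λ.(λ.λ.0) (λ.λ.0 1) (λ.0)))
  [2] (λ.λ.0) (λ.λ.λ.λ.1 0) (λ.(λ.λ.0) (λ.λ.0 1) (λ.0))
  [3] (λ.0) (λ.(λ.λ.0) (λ.λ.0 1) (λ.0))
  [4] λ.(λ.λ.0) (λ.λ.0 1) (λ.0)
  [5] λ.(λ.0) (λ.0)
  [6] λ.λ.0

Answer: YES — reaches normal form λ.λ.0 in 6 ≤ 8 steps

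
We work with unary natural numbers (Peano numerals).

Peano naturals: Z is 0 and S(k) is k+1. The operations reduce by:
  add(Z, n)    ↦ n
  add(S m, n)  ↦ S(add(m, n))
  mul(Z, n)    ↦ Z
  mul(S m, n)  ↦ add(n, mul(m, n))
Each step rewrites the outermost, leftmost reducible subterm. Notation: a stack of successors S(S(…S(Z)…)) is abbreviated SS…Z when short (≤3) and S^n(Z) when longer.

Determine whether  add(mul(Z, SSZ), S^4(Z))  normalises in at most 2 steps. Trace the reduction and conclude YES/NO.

Answer: YES — reaches normal form S^4(Z) in 2 ≤ 2 steps

Derivation:
  start: add(mul(Z, SSZ), S^4(Z))
  →1  add(Z, S^4(Z))
  →2  S^4(Z)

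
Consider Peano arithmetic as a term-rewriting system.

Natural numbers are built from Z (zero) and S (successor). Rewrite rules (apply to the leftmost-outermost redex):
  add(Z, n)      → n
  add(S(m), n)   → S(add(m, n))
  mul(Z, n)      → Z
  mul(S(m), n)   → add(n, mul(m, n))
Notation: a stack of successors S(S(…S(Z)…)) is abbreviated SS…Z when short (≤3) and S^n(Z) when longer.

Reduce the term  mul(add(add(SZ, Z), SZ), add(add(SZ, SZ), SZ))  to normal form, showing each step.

Answer: normal form = S^6(Z)  (in 25 steps)

Reduction:
  start: mul(add(add(SZ, Z), SZ), add(add(SZ, SZ), SZ))
  [1] mul(add(S(add(Z, Z)), SZ), add(add(SZ, SZ), SZ))
  [2] mul(S(add(add(Z, Z), SZ)), add(add(SZ, SZ), SZ))
  [3] add(add(add(SZ, SZ), SZ), mul(add(add(Z, Z), SZ), add(add(SZ, SZ), SZ)))
  [4] add(add(S(add(Z, SZ)), SZ), mul(add(add(Z, Z), SZ), add(add(SZ, SZ), SZ)))
  [5] add(S(add(add(Z, SZ), SZ)), mul(add(add(Z, Z), SZ), add(add(SZ, SZ), SZ)))
  [6] S(add(add(add(Z, SZ), SZ), mul(add(add(Z, Z), SZ), add(add(SZ, SZ), SZ))))
  [7] S(add(add(SZ, SZ), mul(add(add(Z, Z), SZ), add(add(SZ, SZ), SZ))))
  [8] S(add(S(add(Z, SZ)), mul(add(add(Z, Z), SZ), add(add(SZ, SZ), SZ))))
  [9] S(S(add(add(Z, SZ), mul(add(add(Z, Z), SZ), add(add(SZ, SZ), SZ)))))
  [10] S(S(add(SZ, mul(add(add(Z, Z), SZ), add(add(SZ, SZ), SZ)))))
  [11] S(S(S(add(Z, mul(add(add(Z, Z), SZ), add(add(SZ, SZ), SZ))))))
  [12] S(S(S(mul(add(add(Z, Z), SZ), add(add(SZ, SZ), SZ)))))
  [13] S(S(S(mul(add(Z, SZ), add(add(SZ, SZ), SZ)))))
  [14] S(S(S(mul(SZ, add(add(SZ, SZ), SZ)))))
  [15] S(S(S(add(add(add(SZ, SZ), SZ), mul(Z, add(add(SZ, SZ), SZ))))))
  [16] S(S(S(add(add(S(add(Z, SZ)), SZ), mul(Z, add(add(SZ, SZ), SZ))))))
  [17] S(S(S(add(S(add(add(Z, SZ), SZ)), mul(Z, add(add(SZ, SZ), SZ))))))
  [18] S(S(S(S(add(add(add(Z, SZ), SZ), mul(Z, add(add(SZ, SZ), SZ)))))))
  [19] S(S(S(S(add(add(SZ, SZ), mul(Z, add(add(SZ, SZ), SZ)))))))
  [20] S(S(S(S(add(S(add(Z, SZ)), mul(Z, add(add(SZ, SZ), SZ)))))))
  [21] S(S(S(S(S(add(add(Z, SZ), mul(Z, add(add(SZ, SZ), SZ))))))))
  [22] S(S(S(S(S(add(SZ, mul(Z, add(add(SZ, SZ), SZ))))))))
  [23] S(S(S(S(S(S(add(Z, mul(Z, add(add(SZ, SZ), SZ)))))))))
  [24] S(S(S(S(S(S(mul(Z, add(add(SZ, SZ), SZ))))))))
  [25] S^6(Z)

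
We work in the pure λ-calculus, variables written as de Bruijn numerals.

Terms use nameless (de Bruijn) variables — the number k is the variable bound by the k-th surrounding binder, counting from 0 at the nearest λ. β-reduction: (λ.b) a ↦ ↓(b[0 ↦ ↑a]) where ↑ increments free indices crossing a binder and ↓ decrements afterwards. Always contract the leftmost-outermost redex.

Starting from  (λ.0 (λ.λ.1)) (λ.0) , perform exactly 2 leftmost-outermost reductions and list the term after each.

  start: (λ.0 (λ.λ.1)) (λ.0)
  step 1: (λ.0) (λ.λ.1)
  step 2: λ.λ.1

Answer: after 2 steps: λ.λ.1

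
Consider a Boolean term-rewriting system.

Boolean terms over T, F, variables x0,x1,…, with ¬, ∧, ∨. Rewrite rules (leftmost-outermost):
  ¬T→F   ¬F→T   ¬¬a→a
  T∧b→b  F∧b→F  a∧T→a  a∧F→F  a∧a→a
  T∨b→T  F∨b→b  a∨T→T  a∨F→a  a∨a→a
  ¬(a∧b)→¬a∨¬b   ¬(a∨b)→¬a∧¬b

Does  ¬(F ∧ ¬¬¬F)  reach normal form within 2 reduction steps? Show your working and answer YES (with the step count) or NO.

  start: ¬(F ∧ ¬¬¬F)
  [1] ¬F ∨ ¬¬¬¬F
  [2] T ∨ ¬¬¬¬F

Answer: NO — after 2 steps the term is T ∨ ¬¬¬¬F, not yet normal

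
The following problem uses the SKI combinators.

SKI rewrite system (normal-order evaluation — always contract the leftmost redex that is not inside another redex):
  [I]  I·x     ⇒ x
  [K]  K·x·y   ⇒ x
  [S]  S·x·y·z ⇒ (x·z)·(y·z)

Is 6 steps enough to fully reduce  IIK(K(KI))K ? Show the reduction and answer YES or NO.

Answer: YES — reaches normal form K(KI) in 3 ≤ 6 steps

Working:
  start: IIK(K(KI))K
  [1] IK(K(KI))K
  [2] K(K(KI))K
  [3] K(KI)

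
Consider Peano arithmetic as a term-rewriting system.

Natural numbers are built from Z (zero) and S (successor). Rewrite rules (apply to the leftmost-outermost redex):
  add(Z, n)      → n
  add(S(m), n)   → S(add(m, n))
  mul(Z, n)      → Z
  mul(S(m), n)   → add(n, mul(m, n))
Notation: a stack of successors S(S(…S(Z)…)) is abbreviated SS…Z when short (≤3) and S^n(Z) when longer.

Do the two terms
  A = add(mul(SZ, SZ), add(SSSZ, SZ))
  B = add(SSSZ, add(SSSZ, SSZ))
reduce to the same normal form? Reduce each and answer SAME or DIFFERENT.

Answer: DIFFERENT — A ⇓ S^5(Z), B ⇓ S^8(Z)

Reduction:
Term A:
  start: add(mul(SZ, SZ), add(SSSZ, SZ))
  →1  add(add(SZ, mul(Z, SZ)), add(SSSZ, SZ))
  →2  add(S(add(Z, mul(Z, SZ))), add(SSSZ, SZ))
  →3  S(add(add(Z, mul(Z, SZ)), add(SSSZ, SZ)))
  →4  S(add(mul(Z, SZ), add(SSSZ, SZ)))
  →5  S(add(Z, add(SSSZ, SZ)))
  →6  S(add(SSSZ, SZ))
  →7  S(S(add(SSZ, SZ)))
  →8  S(S(S(add(SZ, SZ))))
  →9  S(S(S(S(add(Z, SZ)))))
  →10  S^5(Z)

Term B:
  start: add(SSSZ, add(SSSZ, SSZ))
  →1  S(add(SSZ, add(SSSZ, SSZ)))
  →2  S(S(add(SZ, add(SSSZ, SSZ))))
  →3  S(S(S(add(Z, add(SSSZ, SSZ)))))
  →4  S(S(S(add(SSSZ, SSZ))))
  →5  S(S(S(S(add(SSZ, SSZ)))))
  →6  S(S(S(S(S(add(SZ, SSZ))))))
  →7  S(S(S(S(S(S(add(Z, SSZ)))))))
  →8  S^8(Z)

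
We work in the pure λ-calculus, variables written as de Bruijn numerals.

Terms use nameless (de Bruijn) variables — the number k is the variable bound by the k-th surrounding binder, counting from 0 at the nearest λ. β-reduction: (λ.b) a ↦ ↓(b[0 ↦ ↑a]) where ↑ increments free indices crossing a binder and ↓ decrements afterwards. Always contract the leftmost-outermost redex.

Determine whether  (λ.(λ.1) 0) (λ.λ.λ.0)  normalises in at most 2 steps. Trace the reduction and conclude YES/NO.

Answer: YES — reaches normal form λ.λ.λ.0 in 2 ≤ 2 steps

Derivation:
  start: (λ.(λ.1) 0) (λ.λ.λ.0)
  →1  (λ.λ.λ.λ.0) (λ.λ.λ.0)
  →2  λ.λ.λ.0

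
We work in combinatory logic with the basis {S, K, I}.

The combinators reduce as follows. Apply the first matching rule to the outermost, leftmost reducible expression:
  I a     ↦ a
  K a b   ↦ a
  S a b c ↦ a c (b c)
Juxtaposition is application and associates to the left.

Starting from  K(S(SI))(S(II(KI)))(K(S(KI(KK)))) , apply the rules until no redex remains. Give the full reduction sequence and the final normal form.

  start: K(S(SI))(S(II(KI)))(K(S(KI(KK))))
  [1] S(SI)(K(S(KI(KK))))
  [2] S(SI)(K(SI))

Answer: normal form = S(SI)(K(SI))  (in 2 steps)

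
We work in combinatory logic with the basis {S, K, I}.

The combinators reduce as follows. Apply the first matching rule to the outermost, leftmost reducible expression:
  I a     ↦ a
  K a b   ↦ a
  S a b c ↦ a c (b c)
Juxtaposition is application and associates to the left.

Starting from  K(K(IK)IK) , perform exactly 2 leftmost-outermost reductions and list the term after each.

Answer: after 2 steps: K(KK)

Reduction:
  start: K(K(IK)IK)
  step 1: K(IKK)
  step 2: K(KK)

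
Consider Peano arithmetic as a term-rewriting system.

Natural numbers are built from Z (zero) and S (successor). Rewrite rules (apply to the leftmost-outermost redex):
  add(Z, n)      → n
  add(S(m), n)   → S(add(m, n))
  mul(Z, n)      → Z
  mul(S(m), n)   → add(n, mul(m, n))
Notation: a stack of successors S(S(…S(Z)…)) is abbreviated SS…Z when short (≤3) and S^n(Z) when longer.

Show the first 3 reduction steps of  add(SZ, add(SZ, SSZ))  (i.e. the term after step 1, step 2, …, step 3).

Answer: after 3 steps: S(S(add(Z, SSZ)))

Reduction:
  start: add(SZ, add(SZ, SSZ))
  →1  S(add(Z, add(SZ, SSZ)))
  →2  S(add(SZ, SSZ))
  →3  S(S(add(Z, SSZ)))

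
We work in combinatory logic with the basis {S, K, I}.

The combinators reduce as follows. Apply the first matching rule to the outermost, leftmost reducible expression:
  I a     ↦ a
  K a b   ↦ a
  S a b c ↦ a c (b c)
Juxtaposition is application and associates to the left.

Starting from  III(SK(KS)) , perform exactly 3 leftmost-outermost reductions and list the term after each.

  start: III(SK(KS))
  step 1: II(SK(KS))
  step 2: I(SK(KS))
  step 3: SK(KS)

Answer: after 3 steps: SK(KS)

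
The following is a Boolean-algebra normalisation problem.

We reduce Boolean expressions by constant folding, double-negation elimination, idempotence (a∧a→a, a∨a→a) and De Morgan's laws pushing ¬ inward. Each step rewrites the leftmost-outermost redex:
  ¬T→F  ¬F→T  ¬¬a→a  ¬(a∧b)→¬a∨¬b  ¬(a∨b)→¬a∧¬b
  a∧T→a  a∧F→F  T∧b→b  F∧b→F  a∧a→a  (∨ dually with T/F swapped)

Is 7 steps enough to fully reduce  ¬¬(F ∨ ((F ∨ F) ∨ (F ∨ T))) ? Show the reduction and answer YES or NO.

Answer: YES — reaches normal form T in 5 ≤ 7 steps

Derivation:
  start: ¬¬(F ∨ ((F ∨ F) ∨ (F ∨ T)))
  →1  F ∨ ((F ∨ F) ∨ (F ∨ T))
  →2  (F ∨ F) ∨ (F ∨ T)
  →3  F ∨ (F ∨ T)
  →4  F ∨ T
  →5  T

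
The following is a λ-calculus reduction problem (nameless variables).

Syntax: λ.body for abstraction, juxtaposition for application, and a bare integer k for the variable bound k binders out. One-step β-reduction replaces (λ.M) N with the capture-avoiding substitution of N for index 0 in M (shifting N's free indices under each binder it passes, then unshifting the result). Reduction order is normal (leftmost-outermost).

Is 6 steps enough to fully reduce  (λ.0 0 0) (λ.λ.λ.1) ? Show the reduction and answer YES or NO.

  start: (λ.0 0 0) (λ.λ.λ.1)
  →1  (λ.λ.λ.1) (λ.λ.λ.1) (λ.λ.λ.1)
  →2  (λ.λ.1) (λ.λ.λ.1)
  →3  λ.λ.λ.λ.1

Answer: YES — reaches normal form λ.λ.λ.λ.1 in 3 ≤ 6 steps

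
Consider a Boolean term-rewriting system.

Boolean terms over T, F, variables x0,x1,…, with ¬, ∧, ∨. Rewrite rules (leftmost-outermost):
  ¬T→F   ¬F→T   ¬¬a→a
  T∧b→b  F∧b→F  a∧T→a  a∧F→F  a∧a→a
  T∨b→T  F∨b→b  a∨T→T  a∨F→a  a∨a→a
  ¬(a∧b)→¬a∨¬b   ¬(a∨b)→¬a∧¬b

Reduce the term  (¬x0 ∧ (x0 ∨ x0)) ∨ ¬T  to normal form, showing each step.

Answer: normal form = ¬x0 ∧ x0  (in 3 steps)

Reduction:
  start: (¬x0 ∧ (x0 ∨ x0)) ∨ ¬T
  step 1: (¬x0 ∧ x0) ∨ ¬T
  step 2: (¬x0 ∧ x0) ∨ F
  step 3: ¬x0 ∧ x0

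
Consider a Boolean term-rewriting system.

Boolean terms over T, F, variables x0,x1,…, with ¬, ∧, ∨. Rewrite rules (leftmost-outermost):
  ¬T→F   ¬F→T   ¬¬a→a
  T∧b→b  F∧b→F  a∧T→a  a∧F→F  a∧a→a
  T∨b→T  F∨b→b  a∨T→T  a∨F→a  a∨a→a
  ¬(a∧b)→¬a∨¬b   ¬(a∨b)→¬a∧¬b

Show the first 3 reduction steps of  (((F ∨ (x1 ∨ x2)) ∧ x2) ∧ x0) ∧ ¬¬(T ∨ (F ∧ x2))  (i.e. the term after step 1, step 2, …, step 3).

  start: (((F ∨ (x1 ∨ x2)) ∧ x2) ∧ x0) ∧ ¬¬(T ∨ (F ∧ x2))
  →1  (((x1 ∨ x2) ∧ x2) ∧ x0) ∧ ¬¬(T ∨ (F ∧ x2))
  →2  (((x1 ∨ x2) ∧ x2) ∧ x0) ∧ (T ∨ (F ∧ x2))
  →3  (((x1 ∨ x2) ∧ x2) ∧ x0) ∧ T

Answer: after 3 steps: (((x1 ∨ x2) ∧ x2) ∧ x0) ∧ T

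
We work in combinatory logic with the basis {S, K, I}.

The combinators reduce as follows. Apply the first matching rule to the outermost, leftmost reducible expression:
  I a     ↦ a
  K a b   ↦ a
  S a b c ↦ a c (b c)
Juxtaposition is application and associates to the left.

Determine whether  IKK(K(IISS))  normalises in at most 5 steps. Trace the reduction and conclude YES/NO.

Answer: YES — reaches normal form K in 2 ≤ 5 steps

Derivation:
  start: IKK(K(IISS))
  [1] KK(K(IISS))
  [2] K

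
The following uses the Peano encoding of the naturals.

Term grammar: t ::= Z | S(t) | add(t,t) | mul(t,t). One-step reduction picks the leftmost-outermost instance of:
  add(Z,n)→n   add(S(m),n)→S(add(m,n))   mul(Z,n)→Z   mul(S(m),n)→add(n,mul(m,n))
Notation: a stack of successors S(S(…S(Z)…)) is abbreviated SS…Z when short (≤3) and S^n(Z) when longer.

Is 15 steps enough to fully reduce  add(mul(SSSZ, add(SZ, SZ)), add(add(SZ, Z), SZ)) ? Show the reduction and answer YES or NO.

Answer: NO — after 15 steps the term is S(S(S(S(add(add(Z, mul(SZ, add(SZ, SZ))), add(add(SZ, Z), SZ)))))), not yet normal

Reduction:
  start: add(mul(SSSZ, add(SZ, SZ)), add(add(SZ, Z), SZ))
  [1] add(add(add(SZ, SZ), mul(SSZ, add(SZ, SZ))), add(add(SZ, Z), SZ))
  [2] add(add(S(add(Z, SZ)), mul(SSZ, add(SZ, SZ))), add(add(SZ, Z), SZ))
  [3] add(S(add(add(Z, SZ), mul(SSZ, add(SZ, SZ)))), add(add(SZ, Z), SZ))
  [4] S(add(add(add(Z, SZ), mul(SSZ, add(SZ, SZ))), add(add(SZ, Z), SZ)))
  [5] S(add(add(SZ, mul(SSZ, add(SZ, SZ))), add(add(SZ, Z), SZ)))
  [6] S(add(S(add(Z, mul(SSZ, add(SZ, SZ)))), add(add(SZ, Z), SZ)))
  [7] S(S(add(add(Z, mul(SSZ, add(SZ, SZ))), add(add(SZ, Z), SZ))))
  [8] S(S(add(mul(SSZ, add(SZ, SZ)), add(add(SZ, Z), SZ))))
  [9] S(S(add(add(add(SZ, SZ), mul(SZ, add(SZ, SZ))), add(add(SZ, Z), SZ))))
  [10] S(S(add(add(S(add(Z, SZ)), mul(SZ, add(SZ, SZ))), add(add(SZ, Z), SZ))))
  [11] S(S(add(S(add(add(Z, SZ), mul(SZ, add(SZ, SZ)))), add(add(SZ, Z), SZ))))
  [12] S(S(S(add(add(add(Z, SZ), mul(SZ, add(SZ, SZ))), add(add(SZ, Z), SZ)))))
  [13] S(S(S(add(add(SZ, mul(SZ, add(SZ, SZ))), add(add(SZ, Z), SZ)))))
  [14] S(S(S(add(S(add(Z, mul(SZ, add(SZ, SZ)))), add(add(SZ, Z), SZ)))))
  [15] S(S(S(S(add(add(Z, mul(SZ, add(SZ, SZ))), add(add(SZ, Z), SZ))))))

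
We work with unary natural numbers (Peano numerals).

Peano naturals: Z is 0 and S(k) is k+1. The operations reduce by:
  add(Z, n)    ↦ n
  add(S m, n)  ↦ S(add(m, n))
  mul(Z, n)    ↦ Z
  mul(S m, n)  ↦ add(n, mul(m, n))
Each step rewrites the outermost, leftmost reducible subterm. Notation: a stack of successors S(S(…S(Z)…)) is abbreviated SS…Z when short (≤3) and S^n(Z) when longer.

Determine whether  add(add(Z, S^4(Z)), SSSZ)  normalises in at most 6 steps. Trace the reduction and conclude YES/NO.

Answer: YES — reaches normal form S^7(Z) in 6 ≤ 6 steps

Reduction:
  start: add(add(Z, S^4(Z)), SSSZ)
  →1  add(S^4(Z), SSSZ)
  →2  S(add(SSSZ, SSSZ))
  →3  S(S(add(SSZ, SSSZ)))
  →4  S(S(S(add(SZ, SSSZ))))
  →5  S(S(S(S(add(Z, SSSZ)))))
  →6  S^7(Z)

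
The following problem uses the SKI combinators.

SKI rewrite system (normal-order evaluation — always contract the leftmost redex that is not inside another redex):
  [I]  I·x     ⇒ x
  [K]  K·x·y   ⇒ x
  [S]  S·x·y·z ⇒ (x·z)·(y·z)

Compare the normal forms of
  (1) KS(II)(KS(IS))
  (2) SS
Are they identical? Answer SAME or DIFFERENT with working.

Term A:
  start: KS(II)(KS(IS))
  →1  S(KS(IS))
  →2  SS

Term B:
  start: SS

Answer: SAME — A ⇓ SS, B ⇓ SS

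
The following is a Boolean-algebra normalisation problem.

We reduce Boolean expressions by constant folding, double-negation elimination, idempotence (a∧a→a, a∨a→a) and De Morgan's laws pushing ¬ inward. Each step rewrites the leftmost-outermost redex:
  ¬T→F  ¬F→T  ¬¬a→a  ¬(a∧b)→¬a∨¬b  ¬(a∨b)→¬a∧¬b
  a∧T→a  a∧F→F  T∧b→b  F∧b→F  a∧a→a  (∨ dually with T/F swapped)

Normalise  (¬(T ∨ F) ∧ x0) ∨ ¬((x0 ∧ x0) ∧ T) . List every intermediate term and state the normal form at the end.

Answer: normal form = ¬x0  (in 10 steps)

Reduction:
  start: (¬(T ∨ F) ∧ x0) ∨ ¬((x0 ∧ x0) ∧ T)
  step 1: ((¬T ∧ ¬F) ∧ x0) ∨ ¬((x0 ∧ x0) ∧ T)
  step 2: ((F ∧ ¬F) ∧ x0) ∨ ¬((x0 ∧ x0) ∧ T)
  step 3: (F ∧ x0) ∨ ¬((x0 ∧ x0) ∧ T)
  step 4: F ∨ ¬((x0 ∧ x0) ∧ T)
  step 5: ¬((x0 ∧ x0) ∧ T)
  step 6: ¬(x0 ∧ x0) ∨ ¬T
  step 7: (¬x0 ∨ ¬x0) ∨ ¬T
  step 8: ¬x0 ∨ ¬T
  step 9: ¬x0 ∨ F
  step 10: ¬x0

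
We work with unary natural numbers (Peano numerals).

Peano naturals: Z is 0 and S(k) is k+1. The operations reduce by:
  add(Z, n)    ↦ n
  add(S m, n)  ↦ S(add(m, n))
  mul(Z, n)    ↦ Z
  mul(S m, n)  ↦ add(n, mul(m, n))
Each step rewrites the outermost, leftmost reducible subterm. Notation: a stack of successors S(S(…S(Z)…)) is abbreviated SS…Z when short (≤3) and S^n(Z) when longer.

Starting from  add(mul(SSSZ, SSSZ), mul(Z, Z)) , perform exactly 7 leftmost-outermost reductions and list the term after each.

Answer: after 7 steps: S(S(S(add(add(Z, mul(SSZ, SSSZ)), mul(Z, Z)))))

Reduction:
  start: add(mul(SSSZ, SSSZ), mul(Z, Z))
  →1  add(add(SSSZ, mul(SSZ, SSSZ)), mul(Z, Z))
  →2  add(S(add(SSZ, mul(SSZ, SSSZ))), mul(Z, Z))
  →3  S(add(add(SSZ, mul(SSZ, SSSZ)), mul(Z, Z)))
  →4  S(add(S(add(SZ, mul(SSZ, SSSZ))), mul(Z, Z)))
  →5  S(S(add(add(SZ, mul(SSZ, SSSZ)), mul(Z, Z))))
  →6  S(S(add(S(add(Z, mul(SSZ, SSSZ))), mul(Z, Z))))
  →7  S(S(S(add(add(Z, mul(SSZ, SSSZ)), mul(Z, Z)))))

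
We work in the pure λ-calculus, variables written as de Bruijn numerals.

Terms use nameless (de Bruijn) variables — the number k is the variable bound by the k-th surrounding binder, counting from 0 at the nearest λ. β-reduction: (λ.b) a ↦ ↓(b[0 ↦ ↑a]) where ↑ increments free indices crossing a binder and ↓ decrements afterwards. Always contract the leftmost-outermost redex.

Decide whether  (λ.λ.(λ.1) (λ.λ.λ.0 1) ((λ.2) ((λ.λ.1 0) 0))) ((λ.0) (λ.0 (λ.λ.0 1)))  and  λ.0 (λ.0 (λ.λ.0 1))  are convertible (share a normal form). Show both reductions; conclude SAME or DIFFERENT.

Term A:
  start: (λ.λ.(λ.1) (λ.λ.λ.0 1) ((λ.2) ((λ.λ.1 0) 0))) ((λ.0) (λ.0 (λ.λ.0 1)))
  step 1: λ.(λ.1) (λ.λ.λ.0 1) ((λ.(λ.0) (λ.0 (λ.λ.0 1))) ((λ.λ.1 0) 0))
  step 2: λ.0 ((λ.(λ.0) (λ.0 (λ.λ.0 1))) ((λ.λ.1 0) 0))
  step 3: λ.0 ((λ.0) (λ.0 (λ.λ.0 1)))
  step 4: λ.0 (λ.0 (λ.λ.0 1))

Term B:
  start: λ.0 (λ.0 (λ.λ.0 1))

Answer: SAME — A ⇓ λ.0 (λ.0 (λ.λ.0 1)), B ⇓ λ.0 (λ.0 (λ.λ.0 1))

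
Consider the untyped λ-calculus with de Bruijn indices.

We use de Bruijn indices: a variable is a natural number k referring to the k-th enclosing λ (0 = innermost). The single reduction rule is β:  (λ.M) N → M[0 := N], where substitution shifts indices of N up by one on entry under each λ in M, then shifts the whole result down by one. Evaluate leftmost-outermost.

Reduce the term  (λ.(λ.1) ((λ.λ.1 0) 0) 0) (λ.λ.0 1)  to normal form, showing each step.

  start: (λ.(λ.1) ((λ.λ.1 0) 0) 0) (λ.λ.0 1)
  →1  (λ.λ.λ.0 1) ((λ.λ.1 0) (λ.λ.0 1)) (λ.λ.0 1)
  →2  (λ.λ.0 1) (λ.λ.0 1)
  →3  λ.0 (λ.λ.0 1)

Answer: normal form = λ.0 (λ.λ.0 1)  (in 3 steps)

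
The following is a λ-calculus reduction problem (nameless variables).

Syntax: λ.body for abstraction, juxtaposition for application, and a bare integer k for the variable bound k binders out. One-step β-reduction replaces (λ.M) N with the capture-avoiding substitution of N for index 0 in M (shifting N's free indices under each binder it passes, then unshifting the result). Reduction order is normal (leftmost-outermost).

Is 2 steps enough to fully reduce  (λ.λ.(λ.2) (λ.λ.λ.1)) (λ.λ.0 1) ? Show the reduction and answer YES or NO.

  start: (λ.λ.(λ.2) (λ.λ.λ.1)) (λ.λ.0 1)
  [1] λ.(λ.λ.λ.0 1) (λ.λ.λ.1)
  [2] λ.λ.λ.0 1

Answer: YES — reaches normal form λ.λ.λ.0 1 in 2 ≤ 2 steps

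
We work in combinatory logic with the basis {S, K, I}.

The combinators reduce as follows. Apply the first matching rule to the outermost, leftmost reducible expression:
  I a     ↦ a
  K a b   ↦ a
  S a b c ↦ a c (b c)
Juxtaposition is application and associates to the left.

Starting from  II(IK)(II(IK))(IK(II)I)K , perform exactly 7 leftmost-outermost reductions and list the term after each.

  start: II(IK)(II(IK))(IK(II)I)K
  step 1: I(IK)(II(IK))(IK(II)I)K
  step 2: IK(II(IK))(IK(II)I)K
  step 3: K(II(IK))(IK(II)I)K
  step 4: II(IK)K
  step 5: I(IK)K
  step 6: IKK
  step 7: KK

Answer: after 7 steps: KK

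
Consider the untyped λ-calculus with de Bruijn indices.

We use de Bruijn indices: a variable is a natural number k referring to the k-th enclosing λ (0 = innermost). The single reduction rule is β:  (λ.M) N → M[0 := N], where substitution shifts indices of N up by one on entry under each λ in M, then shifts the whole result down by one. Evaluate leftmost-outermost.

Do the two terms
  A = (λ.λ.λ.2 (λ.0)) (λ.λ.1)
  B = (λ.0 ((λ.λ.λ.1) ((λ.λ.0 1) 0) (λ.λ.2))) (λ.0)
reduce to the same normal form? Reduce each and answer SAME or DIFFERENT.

Term A:
  start: (λ.λ.λ.2 (λ.0)) (λ.λ.1)
  →1  λ.λ.(λ.λ.1) (λ.0)
  →2  λ.λ.λ.λ.0

Term B:
  start: (λ.0 ((λ.λ.λ.1) ((λ.λ.0 1) 0) (λ.λ.2))) (λ.0)
  →1  (λ.0) ((λ.λ.λ.1) ((λ.λ.0 1) (λ.0)) (λ.λ.λ.0))
  →2  (λ.λ.λ.1) ((λ.λ.0 1) (λ.0)) (λ.λ.λ.0)
  →3  (λ.λ.1) (λ.λ.λ.0)
  →4  λ.λ.λ.λ.0

Answer: SAME — A ⇓ λ.λ.λ.λ.0, B ⇓ λ.λ.λ.λ.0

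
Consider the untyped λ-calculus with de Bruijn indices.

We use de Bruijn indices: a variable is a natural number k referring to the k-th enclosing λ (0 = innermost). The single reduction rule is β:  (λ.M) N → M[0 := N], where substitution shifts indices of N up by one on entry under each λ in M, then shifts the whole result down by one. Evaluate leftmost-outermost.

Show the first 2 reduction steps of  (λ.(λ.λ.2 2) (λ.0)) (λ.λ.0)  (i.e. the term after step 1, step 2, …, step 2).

  start: (λ.(λ.λ.2 2) (λ.0)) (λ.λ.0)
  [1] (λ.λ.(λ.λ.0) (λ.λ.0)) (λ.0)
  [2] λ.(λ.λ.0) (λ.λ.0)

Answer: after 2 steps: λ.(λ.λ.0) (λ.λ.0)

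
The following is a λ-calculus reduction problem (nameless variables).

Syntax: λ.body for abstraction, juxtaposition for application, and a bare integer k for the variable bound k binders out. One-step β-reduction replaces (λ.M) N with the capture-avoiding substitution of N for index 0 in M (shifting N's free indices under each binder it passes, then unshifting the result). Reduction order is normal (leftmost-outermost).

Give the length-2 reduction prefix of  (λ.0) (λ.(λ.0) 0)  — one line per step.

  start: (λ.0) (λ.(λ.0) 0)
  [1] λ.(λ.0) 0
  [2] λ.0

Answer: after 2 steps: λ.0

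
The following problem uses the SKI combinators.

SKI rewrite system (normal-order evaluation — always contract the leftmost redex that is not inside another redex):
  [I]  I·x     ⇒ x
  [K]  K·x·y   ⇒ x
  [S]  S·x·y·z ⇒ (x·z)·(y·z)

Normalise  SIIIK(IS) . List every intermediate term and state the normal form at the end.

  start: SIIIK(IS)
  [1] II(II)K(IS)
  [2] I(II)K(IS)
  [3] IIK(IS)
  [4] IK(IS)
  [5] K(IS)
  [6] KS

Answer: normal form = KS  (in 6 steps)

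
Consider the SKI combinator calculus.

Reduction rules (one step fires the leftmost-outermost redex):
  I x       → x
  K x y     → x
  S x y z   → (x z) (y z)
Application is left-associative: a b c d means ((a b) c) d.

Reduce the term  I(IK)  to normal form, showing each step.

Answer: normal form = K  (in 2 steps)

Derivation:
  start: I(IK)
  →1  IK
  →2  K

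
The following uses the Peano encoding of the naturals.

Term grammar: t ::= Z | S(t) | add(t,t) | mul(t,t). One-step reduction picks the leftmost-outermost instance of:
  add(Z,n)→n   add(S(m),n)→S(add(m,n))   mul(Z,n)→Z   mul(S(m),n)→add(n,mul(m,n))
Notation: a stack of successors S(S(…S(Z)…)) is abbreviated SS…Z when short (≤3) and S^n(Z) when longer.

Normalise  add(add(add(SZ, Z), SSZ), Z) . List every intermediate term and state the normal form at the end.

Answer: normal form = SSSZ  (in 8 steps)

Working:
  start: add(add(add(SZ, Z), SSZ), Z)
  [1] add(add(S(add(Z, Z)), SSZ), Z)
  [2] add(S(add(add(Z, Z), SSZ)), Z)
  [3] S(add(add(add(Z, Z), SSZ), Z))
  [4] S(add(add(Z, SSZ), Z))
  [5] S(add(SSZ, Z))
  [6] S(S(add(SZ, Z)))
  [7] S(S(S(add(Z, Z))))
  [8] SSSZ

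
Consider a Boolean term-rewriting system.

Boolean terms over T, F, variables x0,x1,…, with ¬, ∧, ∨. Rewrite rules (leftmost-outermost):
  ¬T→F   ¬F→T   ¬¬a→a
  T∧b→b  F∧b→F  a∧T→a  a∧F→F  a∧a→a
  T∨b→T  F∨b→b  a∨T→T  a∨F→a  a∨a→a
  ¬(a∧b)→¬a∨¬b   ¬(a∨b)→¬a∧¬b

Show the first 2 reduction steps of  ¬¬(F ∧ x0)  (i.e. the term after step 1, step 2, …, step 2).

Answer: after 2 steps: F

Working:
  start: ¬¬(F ∧ x0)
  →1  F ∧ x0
  →2  F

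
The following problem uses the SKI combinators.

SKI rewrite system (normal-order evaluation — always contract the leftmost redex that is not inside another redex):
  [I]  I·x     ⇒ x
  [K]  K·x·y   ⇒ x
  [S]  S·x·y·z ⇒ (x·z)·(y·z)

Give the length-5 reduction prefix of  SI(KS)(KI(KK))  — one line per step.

Answer: after 5 steps: S

Derivation:
  start: SI(KS)(KI(KK))
  step 1: I(KI(KK))(KS(KI(KK)))
  step 2: KI(KK)(KS(KI(KK)))
  step 3: I(KS(KI(KK)))
  step 4: KS(KI(KK))
  step 5: S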